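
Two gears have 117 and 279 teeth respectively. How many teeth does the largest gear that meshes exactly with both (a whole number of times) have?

9

117 = 3² · 13
279 = 3² · 31
Common: 3² = 9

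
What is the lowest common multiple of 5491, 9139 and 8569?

lcm(5491, 9139) = 5491·9139/gcd = 50182249/19 = 2641171
lcm(2641171, 8569) = 2641171·8569/gcd = 22632194299/19 = 1191168121

1191168121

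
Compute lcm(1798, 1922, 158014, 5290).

lcm(1798, 1922) = 1798·1922/gcd = 3455756/62 = 55738
lcm(55738, 158014) = 55738·158014/gcd = 8807384332/2 = 4403692166
lcm(4403692166, 5290) = 4403692166·5290/gcd = 23295531558140/2 = 11647765779070

11647765779070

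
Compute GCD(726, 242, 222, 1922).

2

726 = 2 · 3 · 11²; 242 = 2 · 11²; 222 = 2 · 3 · 37; 1922 = 2 · 31²
gcd takes min exponent of each prime: 2 = 2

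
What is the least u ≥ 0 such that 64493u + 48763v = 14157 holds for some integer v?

Euclid: 64493 = 1·48763 + 15730; 48763 = 3·15730 + 1573; 15730 = 10·1573 + 0 → gcd = 1573; 14157 = 1573·9.
Back-substitution yields 64493·(-3) + 48763·(4) = 1573, so one solution is u = -3·9 = -27, v = 4·9 = 36.
Solutions in u differ by 48763/1573 = 31; the one in [0, 31) is -27 mod 31 = 4.

4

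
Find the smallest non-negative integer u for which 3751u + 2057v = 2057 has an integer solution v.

gcd(3751, 2057) = 121 (Euclid: 3751 = 1·2057 + 1694; 2057 = 1·1694 + 363; 1694 = 4·363 + 242; 363 = 1·242 + 121; 242 = 2·121 + 0), and 121 | 2057.
Extended Euclid: 3751·(-6) + 2057·(11) = 121. Scale by 17: u₀ = -102.
General solution u = u₀ + 17t; reducing mod 17 gives u = 0 (and v = 1).

0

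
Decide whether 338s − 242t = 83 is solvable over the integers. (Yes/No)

By Bézout, 338s − 242t = 83 has integer solutions iff gcd(338, 242) | 83.
Euclid: 338 = 1·242 + 96; 242 = 2·96 + 50; 96 = 1·50 + 46; 50 = 1·46 + 4; 46 = 11·4 + 2; 4 = 2·2 + 0. gcd = 2; 83 mod 2 = 1. No.

No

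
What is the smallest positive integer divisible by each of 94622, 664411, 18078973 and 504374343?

lcm(94622, 664411) = 94622·664411/gcd = 62867897642/2057 = 30562906
lcm(30562906, 18078973) = 30562906·18078973/gcd = 552545952375538/34969 = 15801022402
lcm(15801022402, 504374343) = 15801022402·504374343/gcd = 7969630292737031886/96679 = 82433933871234

82433933871234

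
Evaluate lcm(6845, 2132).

gcd first: 6845 = 3·2132 + 449; 2132 = 4·449 + 336; 449 = 1·336 + 113; 336 = 2·113 + 110; 113 = 1·110 + 3; 110 = 36·3 + 2; 3 = 1·2 + 1; 2 = 2·1 + 0 → gcd = 1
lcm = 6845·2132/gcd = 14593540/1 = 14593540

14593540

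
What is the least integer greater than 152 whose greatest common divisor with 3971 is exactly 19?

171

3971 = 19·209. Any x with gcd(x, 3971) = 19 is a multiple of 19, say 19s, with s coprime to 209.
Need s > 152/19, so s ≥ 9. First s ≥ 9 with gcd(s, 209) = 1 is s = 9. Thus x = 19·9 = 171.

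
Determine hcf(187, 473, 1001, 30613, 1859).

187 = 11 · 17; 473 = 11 · 43; 1001 = 7 · 11 · 13; 30613 = 11³ · 23; 1859 = 11 · 13²
gcd takes min exponent of each prime: 11 = 11

11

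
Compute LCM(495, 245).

24255

495 = 3² · 5 · 11; 245 = 5 · 7²
max exponents: 3² · 5 · 7² · 11 = 24255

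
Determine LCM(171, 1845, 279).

lcm(171, 1845) = 171·1845/gcd = 315495/9 = 35055
lcm(35055, 279) = 35055·279/gcd = 9780345/9 = 1086705

1086705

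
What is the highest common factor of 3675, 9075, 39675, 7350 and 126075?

75

3675 = 3 · 5² · 7²; 9075 = 3 · 5² · 11²; 39675 = 3 · 5² · 23²; 7350 = 2 · 3 · 5² · 7²; 126075 = 3 · 5² · 41²
gcd takes min exponent of each prime: 3 · 5² = 75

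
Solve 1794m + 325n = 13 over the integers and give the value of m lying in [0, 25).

2

Euclid: 1794 = 5·325 + 169; 325 = 1·169 + 156; 169 = 1·156 + 13; 156 = 12·13 + 0 → gcd = 13; 13 = 13·1.
Back-substitution yields 1794·(2) + 325·(-11) = 13, so one solution is m = 2·1 = 2, n = -11·1 = -11.
Solutions in m differ by 325/13 = 25; the one in [0, 25) is 2 mod 25 = 2.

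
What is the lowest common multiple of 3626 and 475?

gcd first: 3626 = 7·475 + 301; 475 = 1·301 + 174; 301 = 1·174 + 127; 174 = 1·127 + 47; 127 = 2·47 + 33; 47 = 1·33 + 14; 33 = 2·14 + 5; 14 = 2·5 + 4; 5 = 1·4 + 1; 4 = 4·1 + 0 → gcd = 1
lcm = 3626·475/gcd = 1722350/1 = 1722350

1722350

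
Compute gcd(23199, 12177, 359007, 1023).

gcd(23199, 12177): 23199 = 1·12177 + 11022; 12177 = 1·11022 + 1155; 11022 = 9·1155 + 627; 1155 = 1·627 + 528; 627 = 1·528 + 99; 528 = 5·99 + 33; 99 = 3·33 + 0 → 33
gcd(33, 359007): 359007 = 10879·33 + 0 → 33
gcd(33, 1023): 1023 = 31·33 + 0 → 33

33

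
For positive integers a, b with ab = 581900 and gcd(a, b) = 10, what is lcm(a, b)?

For any two positive integers, gcd × lcm equals their product. Hence lcm = 581900 / 10 = 58190.

58190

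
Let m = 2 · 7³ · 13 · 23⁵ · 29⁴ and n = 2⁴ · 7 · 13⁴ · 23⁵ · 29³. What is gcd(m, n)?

min exponent per shared prime: 2 · 7 · 13 · 23⁵ · 29³ = 28569626435714

28569626435714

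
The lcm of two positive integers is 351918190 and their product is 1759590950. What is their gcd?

gcd·lcm = product, so gcd = 1759590950/351918190 = 5.

5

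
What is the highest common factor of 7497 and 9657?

9

7497 = 3² · 7² · 17
9657 = 3² · 29 · 37
Common: 3² = 9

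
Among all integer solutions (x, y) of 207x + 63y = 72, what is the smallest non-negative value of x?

4

gcd(207, 63) = 9 (Euclid: 207 = 3·63 + 18; 63 = 3·18 + 9; 18 = 2·9 + 0), and 9 | 72.
Extended Euclid: 207·(-3) + 63·(10) = 9. Scale by 8: x₀ = -24.
General solution x = x₀ + 7t; reducing mod 7 gives x = 4 (and y = -12).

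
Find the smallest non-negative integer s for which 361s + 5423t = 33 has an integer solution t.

Euclid: 5423 = 15·361 + 8; 361 = 45·8 + 1; 8 = 8·1 + 0 → gcd = 1; 33 = 1·33.
Back-substitution yields 361·(676) + 5423·(-45) = 1, so one solution is s = 676·33 = 22308, t = -45·33 = -1485.
Solutions in s differ by 5423/1 = 5423; the one in [0, 5423) is 22308 mod 5423 = 616.

616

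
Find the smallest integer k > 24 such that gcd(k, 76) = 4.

28

Multiples of 4 above 24: 4·7, 4·8, … . Need the cofactor coprime to 76/4 = 19.
Checking s = 7, 8, … the first with gcd(s, 19) = 1 is s = 7, giving 28.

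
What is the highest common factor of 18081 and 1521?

Euclid: 18081 = 11·1521 + 1350; 1521 = 1·1350 + 171; 1350 = 7·171 + 153; 171 = 1·153 + 18; 153 = 8·18 + 9; 18 = 2·9 + 0. Last nonzero remainder: 9.

9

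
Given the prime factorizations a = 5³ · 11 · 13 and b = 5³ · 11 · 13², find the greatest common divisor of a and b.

min exponent per shared prime: 5³ · 11 · 13 = 17875

17875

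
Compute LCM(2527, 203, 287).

2527 = 7 · 19²; 203 = 7 · 29; 287 = 7 · 41
lcm takes max exponent of each prime: 7 · 19² · 29 · 41 = 3004603

3004603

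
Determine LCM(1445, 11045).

3192005

1445 = 5 · 17²; 11045 = 5 · 47²
max exponents: 5 · 17² · 47² = 3192005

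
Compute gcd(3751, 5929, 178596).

gcd(3751, 5929): 5929 = 1·3751 + 2178; 3751 = 1·2178 + 1573; 2178 = 1·1573 + 605; 1573 = 2·605 + 363; 605 = 1·363 + 242; 363 = 1·242 + 121; 242 = 2·121 + 0 → 121
gcd(121, 178596): 178596 = 1476·121 + 0 → 121

121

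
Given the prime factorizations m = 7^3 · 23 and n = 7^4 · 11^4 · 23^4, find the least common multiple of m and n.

9837262146481

max exponent per prime: 7^4 · 11^4 · 23^4 = 9837262146481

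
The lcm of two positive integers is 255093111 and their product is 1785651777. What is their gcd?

From gcd × lcm = mn: gcd = 1785651777 / 255093111 = 7.

7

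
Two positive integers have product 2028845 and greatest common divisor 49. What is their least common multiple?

Since gcd(m,n)·lcm(m,n) = mn, lcm = 2028845/49 = 41405.

41405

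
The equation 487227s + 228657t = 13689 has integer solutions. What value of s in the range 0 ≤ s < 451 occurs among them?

268

Euclid: 487227 = 2·228657 + 29913; 228657 = 7·29913 + 19266; 29913 = 1·19266 + 10647; 19266 = 1·10647 + 8619; 10647 = 1·8619 + 2028; 8619 = 4·2028 + 507; 2028 = 4·507 + 0 → gcd = 507; 13689 = 507·27.
Back-substitution yields 487227·(-107) + 228657·(228) = 507, so one solution is s = -107·27 = -2889, t = 228·27 = 6156.
Solutions in s differ by 228657/507 = 451; the one in [0, 451) is -2889 mod 451 = 268.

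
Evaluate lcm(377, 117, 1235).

322335

lcm(377, 117) = 377·117/gcd = 44109/13 = 3393
lcm(3393, 1235) = 3393·1235/gcd = 4190355/13 = 322335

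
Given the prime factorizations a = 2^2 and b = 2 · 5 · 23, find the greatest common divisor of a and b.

min exponent per shared prime: 2 = 2

2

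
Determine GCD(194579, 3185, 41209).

194579 = 7² · 11 · 19²; 3185 = 5 · 7² · 13; 41209 = 7² · 29²
gcd takes min exponent of each prime: 7² = 49

49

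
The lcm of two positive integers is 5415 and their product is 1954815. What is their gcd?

361

From gcd × lcm = ab: gcd = 1954815 / 5415 = 361.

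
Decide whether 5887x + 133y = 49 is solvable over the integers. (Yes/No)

By Bézout, 5887x + 133y = 49 has integer solutions iff gcd(5887, 133) | 49.
Euclid: 5887 = 44·133 + 35; 133 = 3·35 + 28; 35 = 1·28 + 7; 28 = 4·7 + 0. gcd = 7; 49 mod 7 = 0. Yes.

Yes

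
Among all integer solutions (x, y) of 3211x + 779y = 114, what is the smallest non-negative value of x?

34

Reduce mod 779: 3211x ≡ 114 (mod 779). With g = gcd(3211, 779) = 19 dividing 114, divide through: 169x ≡ 6 (mod 41).
Since gcd(169, 41) = 1, x ≡ 6·(169)⁻¹ ≡ 34 (mod 41). Smallest non-negative: 34.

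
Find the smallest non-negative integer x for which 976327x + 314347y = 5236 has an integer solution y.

699

Euclid: 976327 = 3·314347 + 33286; 314347 = 9·33286 + 14773; 33286 = 2·14773 + 3740; 14773 = 3·3740 + 3553; 3740 = 1·3553 + 187; 3553 = 19·187 + 0 → gcd = 187; 5236 = 187·28.
Back-substitution yields 976327·(85) + 314347·(-264) = 187, so one solution is x = 85·28 = 2380, y = -264·28 = -7392.
Solutions in x differ by 314347/187 = 1681; the one in [0, 1681) is 2380 mod 1681 = 699.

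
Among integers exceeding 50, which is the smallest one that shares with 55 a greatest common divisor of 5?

55 = 5·11. Any t with gcd(t, 55) = 5 is a multiple of 5, say 5s, with s coprime to 11.
Need s > 50/5, so s ≥ 11. First s ≥ 11 with gcd(s, 11) = 1 is s = 12. Thus t = 5·12 = 60.

60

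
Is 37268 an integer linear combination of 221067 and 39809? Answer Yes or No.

Yes

By Bézout, 221067m − 39809n = 37268 has integer solutions iff gcd(221067, 39809) | 37268.
Euclid: 221067 = 5·39809 + 22022; 39809 = 1·22022 + 17787; 22022 = 1·17787 + 4235; 17787 = 4·4235 + 847; 4235 = 5·847 + 0. gcd = 847; 37268 mod 847 = 0. Yes.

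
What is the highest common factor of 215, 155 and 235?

215 = 5 · 43; 155 = 5 · 31; 235 = 5 · 47
gcd takes min exponent of each prime: 5 = 5

5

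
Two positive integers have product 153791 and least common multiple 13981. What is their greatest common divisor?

11

gcd·lcm = product, so gcd = 153791/13981 = 11.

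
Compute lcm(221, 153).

1989

221 = 13 · 17; 153 = 3² · 17
max exponents: 3² · 13 · 17 = 1989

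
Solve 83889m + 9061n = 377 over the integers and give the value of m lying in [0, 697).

399

Euclid: 83889 = 9·9061 + 2340; 9061 = 3·2340 + 2041; 2340 = 1·2041 + 299; 2041 = 6·299 + 247; 299 = 1·247 + 52; 247 = 4·52 + 39; 52 = 1·39 + 13; 39 = 3·13 + 0 → gcd = 13; 377 = 13·29.
Back-substitution yields 83889·(182) + 9061·(-1685) = 13, so one solution is m = 182·29 = 5278, n = -1685·29 = -48865.
Solutions in m differ by 9061/13 = 697; the one in [0, 697) is 5278 mod 697 = 399.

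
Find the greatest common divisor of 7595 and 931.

Euclid: 7595 = 8·931 + 147; 931 = 6·147 + 49; 147 = 3·49 + 0. Last nonzero remainder: 49.

49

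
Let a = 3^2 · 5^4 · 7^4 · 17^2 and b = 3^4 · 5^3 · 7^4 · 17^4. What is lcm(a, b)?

10152029750625

max exponent per prime: 3^4 · 5^4 · 7^4 · 17^4 = 10152029750625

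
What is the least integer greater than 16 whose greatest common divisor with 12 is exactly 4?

20

12 = 4·3. Any m with gcd(m, 12) = 4 is a multiple of 4, say 4s, with s coprime to 3.
Need s > 16/4, so s ≥ 5. First s ≥ 5 with gcd(s, 3) = 1 is s = 5. Thus m = 4·5 = 20.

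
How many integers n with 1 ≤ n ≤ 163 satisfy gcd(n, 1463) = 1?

121

1463 = 7·11·19. Inclusion–exclusion on these primes:
163 − ⌊163/7⌋ − ⌊163/11⌋ − ⌊163/19⌋ + ⌊163/77⌋ + ⌊163/133⌋ + ⌊163/209⌋ − ⌊163/1463⌋ = 121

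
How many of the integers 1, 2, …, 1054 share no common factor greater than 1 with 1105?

733

1105 = 5·13·17. Inclusion–exclusion on these primes:
1054 − ⌊1054/5⌋ − ⌊1054/13⌋ − ⌊1054/17⌋ + ⌊1054/65⌋ + ⌊1054/85⌋ + ⌊1054/221⌋ − ⌊1054/1105⌋ = 733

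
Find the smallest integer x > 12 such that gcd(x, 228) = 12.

gcd(x, 228) = 12 forces 12 | x; write x = 12s. Then gcd(12s, 12·19) = 12·gcd(s, 19), so need gcd(s, 19) = 1.
12s > 12 gives s ≥ 2. The least s ≥ 2 coprime to 19 is 2, so x = 12·2 = 24.

24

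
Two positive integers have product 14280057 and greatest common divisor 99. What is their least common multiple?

144243

For any two positive integers, gcd × lcm equals their product. Hence lcm = 14280057 / 99 = 144243.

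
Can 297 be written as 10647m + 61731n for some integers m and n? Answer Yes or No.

By Bézout, 10647m + 61731n = 297 has integer solutions iff gcd(10647, 61731) | 297.
Euclid: 61731 = 5·10647 + 8496; 10647 = 1·8496 + 2151; 8496 = 3·2151 + 2043; 2151 = 1·2043 + 108; 2043 = 18·108 + 99; 108 = 1·99 + 9; 99 = 11·9 + 0. gcd = 9; 297 mod 9 = 0. Yes.

Yes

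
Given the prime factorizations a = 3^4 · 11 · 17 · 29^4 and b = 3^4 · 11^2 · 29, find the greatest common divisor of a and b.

min exponent per shared prime: 3^4 · 11 · 29 = 25839

25839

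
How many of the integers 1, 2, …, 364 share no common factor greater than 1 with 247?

Prime factors of 247: 13, 19. Count integers ≤ 364 divisible by none of them.
By inclusion–exclusion: 364 − ⌊364/13⌋ − ⌊364/19⌋ + ⌊364/247⌋ = 318.

318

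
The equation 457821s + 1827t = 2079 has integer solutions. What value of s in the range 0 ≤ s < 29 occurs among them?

19

gcd(457821, 1827) = 63 (Euclid: 457821 = 250·1827 + 1071; 1827 = 1·1071 + 756; 1071 = 1·756 + 315; 756 = 2·315 + 126; 315 = 2·126 + 63; 126 = 2·63 + 0), and 63 | 2079.
Extended Euclid: 457821·(12) + 1827·(-3007) = 63. Scale by 33: s₀ = 396.
General solution s = s₀ + 29k; reducing mod 29 gives s = 19 (and t = -4760).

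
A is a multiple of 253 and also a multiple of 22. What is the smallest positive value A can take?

506

gcd first: 253 = 11·22 + 11; 22 = 2·11 + 0 → gcd = 11
lcm = 253·22/gcd = 5566/11 = 506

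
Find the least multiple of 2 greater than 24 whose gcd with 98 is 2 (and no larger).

gcd(x, 98) = 2 forces 2 | x; write x = 2s. Then gcd(2s, 2·49) = 2·gcd(s, 49), so need gcd(s, 49) = 1.
2s > 24 gives s ≥ 13. The least s ≥ 13 coprime to 49 is 13, so x = 2·13 = 26.

26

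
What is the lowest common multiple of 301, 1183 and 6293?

lcm(301, 1183) = 301·1183/gcd = 356083/7 = 50869
lcm(50869, 6293) = 50869·6293/gcd = 320118617/7 = 45731231

45731231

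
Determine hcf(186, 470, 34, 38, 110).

2

gcd(186, 470): 470 = 2·186 + 98; 186 = 1·98 + 88; 98 = 1·88 + 10; 88 = 8·10 + 8; 10 = 1·8 + 2; 8 = 4·2 + 0 → 2
gcd(2, 34): 34 = 17·2 + 0 → 2
gcd(2, 38): 38 = 19·2 + 0 → 2
gcd(2, 110): 110 = 55·2 + 0 → 2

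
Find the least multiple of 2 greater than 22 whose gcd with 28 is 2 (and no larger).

26

Multiples of 2 above 22: 2·12, 2·13, … . Need the cofactor coprime to 28/2 = 14.
Checking s = 12, 13, … the first with gcd(s, 14) = 1 is s = 13, giving 26.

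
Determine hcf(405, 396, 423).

9

405 = 3⁴ · 5; 396 = 2² · 3² · 11; 423 = 3² · 47
gcd takes min exponent of each prime: 3² = 9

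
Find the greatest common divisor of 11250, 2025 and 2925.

gcd(11250, 2025): 11250 = 5·2025 + 1125; 2025 = 1·1125 + 900; 1125 = 1·900 + 225; 900 = 4·225 + 0 → 225
gcd(225, 2925): 2925 = 13·225 + 0 → 225

225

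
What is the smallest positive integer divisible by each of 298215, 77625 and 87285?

43382827125

298215 = 3³ · 5 · 47²; 77625 = 3³ · 5³ · 23; 87285 = 3 · 5 · 11 · 23²
lcm takes max exponent of each prime: 3³ · 5³ · 11 · 23² · 47² = 43382827125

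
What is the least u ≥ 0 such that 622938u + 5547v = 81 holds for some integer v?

Euclid: 622938 = 112·5547 + 1674; 5547 = 3·1674 + 525; 1674 = 3·525 + 99; 525 = 5·99 + 30; 99 = 3·30 + 9; 30 = 3·9 + 3; 9 = 3·3 + 0 → gcd = 3; 81 = 3·27.
Back-substitution yields 622938·(-560) + 5547·(62889) = 3, so one solution is u = -560·27 = -15120, v = 62889·27 = 1698003.
Solutions in u differ by 5547/3 = 1849; the one in [0, 1849) is -15120 mod 1849 = 1521.

1521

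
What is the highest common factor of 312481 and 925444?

169

312481 = 13² · 43²
925444 = 2² · 13² · 37²
Common: 13² = 169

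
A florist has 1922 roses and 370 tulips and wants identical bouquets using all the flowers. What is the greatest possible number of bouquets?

2

1922 = 2 · 31²
370 = 2 · 5 · 37
Common: 2 = 2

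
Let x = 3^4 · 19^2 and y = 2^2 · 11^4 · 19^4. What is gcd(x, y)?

361

min exponent per shared prime: 19^2 = 361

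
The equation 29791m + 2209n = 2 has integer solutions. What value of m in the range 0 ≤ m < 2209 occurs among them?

181

gcd(29791, 2209) = 1 (Euclid: 29791 = 13·2209 + 1074; 2209 = 2·1074 + 61; 1074 = 17·61 + 37; 61 = 1·37 + 24; 37 = 1·24 + 13; 24 = 1·13 + 11; 13 = 1·11 + 2; 11 = 5·2 + 1; 2 = 2·1 + 0), and 1 | 2.
Extended Euclid: 29791·(-1014) + 2209·(13675) = 1. Scale by 2: m₀ = -2028.
General solution m = m₀ + 2209t; reducing mod 2209 gives m = 181 (and n = -2441).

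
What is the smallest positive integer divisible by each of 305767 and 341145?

305767 = 7 · 11² · 19²; 341145 = 3³ · 5 · 7 · 19²
max exponents: 3³ · 5 · 7 · 11² · 19² = 41278545

41278545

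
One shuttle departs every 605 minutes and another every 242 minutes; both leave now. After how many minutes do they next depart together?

605 = 5 · 11²; 242 = 2 · 11²
max exponents: 2 · 5 · 11² = 1210

1210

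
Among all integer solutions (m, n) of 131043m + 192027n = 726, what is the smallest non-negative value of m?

Euclid: 192027 = 1·131043 + 60984; 131043 = 2·60984 + 9075; 60984 = 6·9075 + 6534; 9075 = 1·6534 + 2541; 6534 = 2·2541 + 1452; 2541 = 1·1452 + 1089; 1452 = 1·1089 + 363; 1089 = 3·363 + 0 → gcd = 363; 726 = 363·2.
Back-substitution yields 131043·(-148) + 192027·(101) = 363, so one solution is m = -148·2 = -296, n = 101·2 = 202.
Solutions in m differ by 192027/363 = 529; the one in [0, 529) is -296 mod 529 = 233.

233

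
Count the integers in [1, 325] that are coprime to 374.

Prime factors of 374: 2, 11, 17. Count integers ≤ 325 divisible by none of them.
By inclusion–exclusion: 325 − ⌊325/2⌋ − ⌊325/11⌋ − ⌊325/17⌋ + ⌊325/22⌋ + ⌊325/34⌋ + ⌊325/187⌋ − ⌊325/374⌋ = 139.

139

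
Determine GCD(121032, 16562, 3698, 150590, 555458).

gcd(121032, 16562): 121032 = 7·16562 + 5098; 16562 = 3·5098 + 1268; 5098 = 4·1268 + 26; 1268 = 48·26 + 20; 26 = 1·20 + 6; 20 = 3·6 + 2; 6 = 3·2 + 0 → 2
gcd(2, 3698): 3698 = 1849·2 + 0 → 2
gcd(2, 150590): 150590 = 75295·2 + 0 → 2
gcd(2, 555458): 555458 = 277729·2 + 0 → 2

2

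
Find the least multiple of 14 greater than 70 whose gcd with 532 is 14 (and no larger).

532 = 14·38. Any a with gcd(a, 532) = 14 is a multiple of 14, say 14s, with s coprime to 38.
Need s > 70/14, so s ≥ 6. First s ≥ 6 with gcd(s, 38) = 1 is s = 7. Thus a = 14·7 = 98.

98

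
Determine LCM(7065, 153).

120105

gcd first: 7065 = 46·153 + 27; 153 = 5·27 + 18; 27 = 1·18 + 9; 18 = 2·9 + 0 → gcd = 9
lcm = 7065·153/gcd = 1080945/9 = 120105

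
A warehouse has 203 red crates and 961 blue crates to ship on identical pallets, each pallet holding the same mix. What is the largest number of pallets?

1

203 = 7 · 29
961 = 31²
Common: 1 = 1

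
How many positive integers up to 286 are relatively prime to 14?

123

14 = 2·7. Inclusion–exclusion on these primes:
286 − ⌊286/2⌋ − ⌊286/7⌋ + ⌊286/14⌋ = 123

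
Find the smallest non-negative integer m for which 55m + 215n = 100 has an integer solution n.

Euclid: 215 = 3·55 + 50; 55 = 1·50 + 5; 50 = 10·5 + 0 → gcd = 5; 100 = 5·20.
Back-substitution yields 55·(4) + 215·(-1) = 5, so one solution is m = 4·20 = 80, n = -1·20 = -20.
Solutions in m differ by 215/5 = 43; the one in [0, 43) is 80 mod 43 = 37.

37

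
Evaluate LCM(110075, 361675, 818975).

lcm(110075, 361675) = 110075·361675/gcd = 39811375625/15725 = 2531725
lcm(2531725, 818975) = 2531725·818975/gcd = 2073419481875/425 = 4878634075

4878634075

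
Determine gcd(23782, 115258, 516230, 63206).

gcd(23782, 115258): 115258 = 4·23782 + 20130; 23782 = 1·20130 + 3652; 20130 = 5·3652 + 1870; 3652 = 1·1870 + 1782; 1870 = 1·1782 + 88; 1782 = 20·88 + 22; 88 = 4·22 + 0 → 22
gcd(22, 516230): 516230 = 23465·22 + 0 → 22
gcd(22, 63206): 63206 = 2873·22 + 0 → 22

22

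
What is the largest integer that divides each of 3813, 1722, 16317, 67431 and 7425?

3

3813 = 3 · 31 · 41; 1722 = 2 · 3 · 7 · 41; 16317 = 3² · 7² · 37; 67431 = 3 · 7 · 13² · 19; 7425 = 3³ · 5² · 11
gcd takes min exponent of each prime: 3 = 3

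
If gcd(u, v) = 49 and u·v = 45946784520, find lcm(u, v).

For any two positive integers, gcd × lcm equals their product. Hence lcm = 45946784520 / 49 = 937689480.

937689480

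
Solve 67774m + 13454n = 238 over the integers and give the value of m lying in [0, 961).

Euclid: 67774 = 5·13454 + 504; 13454 = 26·504 + 350; 504 = 1·350 + 154; 350 = 2·154 + 42; 154 = 3·42 + 28; 42 = 1·28 + 14; 28 = 2·14 + 0 → gcd = 14; 238 = 14·17.
Back-substitution yields 67774·(-347) + 13454·(1748) = 14, so one solution is m = -347·17 = -5899, n = 1748·17 = 29716.
Solutions in m differ by 13454/14 = 961; the one in [0, 961) is -5899 mod 961 = 828.

828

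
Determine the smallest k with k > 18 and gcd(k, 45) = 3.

45 = 3·15. Any k with gcd(k, 45) = 3 is a multiple of 3, say 3s, with s coprime to 15.
Need s > 18/3, so s ≥ 7. First s ≥ 7 with gcd(s, 15) = 1 is s = 7. Thus k = 3·7 = 21.

21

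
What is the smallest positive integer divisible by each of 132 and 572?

1716

gcd first: 572 = 4·132 + 44; 132 = 3·44 + 0 → gcd = 44
lcm = 132·572/gcd = 75504/44 = 1716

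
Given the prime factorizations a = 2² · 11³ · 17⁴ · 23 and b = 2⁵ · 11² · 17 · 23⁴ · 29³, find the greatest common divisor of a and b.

189244

min exponent per shared prime: 2² · 11² · 17 · 23 = 189244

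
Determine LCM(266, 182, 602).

148694

lcm(266, 182) = 266·182/gcd = 48412/14 = 3458
lcm(3458, 602) = 3458·602/gcd = 2081716/14 = 148694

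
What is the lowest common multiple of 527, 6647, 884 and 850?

267874100

527 = 17 · 31; 6647 = 17² · 23; 884 = 2² · 13 · 17; 850 = 2 · 5² · 17
lcm takes max exponent of each prime: 2² · 5² · 13 · 17² · 23 · 31 = 267874100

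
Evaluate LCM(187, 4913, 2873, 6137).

3297109387

lcm(187, 4913) = 187·4913/gcd = 918731/17 = 54043
lcm(54043, 2873) = 54043·2873/gcd = 155265539/17 = 9133267
lcm(9133267, 6137) = 9133267·6137/gcd = 56050859579/17 = 3297109387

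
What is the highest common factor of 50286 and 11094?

6

Euclid: 50286 = 4·11094 + 5910; 11094 = 1·5910 + 5184; 5910 = 1·5184 + 726; 5184 = 7·726 + 102; 726 = 7·102 + 12; 102 = 8·12 + 6; 12 = 2·6 + 0. Last nonzero remainder: 6.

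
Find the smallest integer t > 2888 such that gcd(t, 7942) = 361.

gcd(t, 7942) = 361 forces 361 | t; write t = 361s. Then gcd(361s, 361·22) = 361·gcd(s, 22), so need gcd(s, 22) = 1.
361s > 2888 gives s ≥ 9. The least s ≥ 9 coprime to 22 is 9, so t = 361·9 = 3249.

3249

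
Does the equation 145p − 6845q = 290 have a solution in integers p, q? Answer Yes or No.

Yes

gcd(145, 6845): 6845 = 47·145 + 30; 145 = 4·30 + 25; 30 = 1·25 + 5; 25 = 5·5 + 0 → 5
5 divides 290, so a solution exists.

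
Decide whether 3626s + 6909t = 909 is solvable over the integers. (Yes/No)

No

By Bézout, 3626s + 6909t = 909 has integer solutions iff gcd(3626, 6909) | 909.
Euclid: 6909 = 1·3626 + 3283; 3626 = 1·3283 + 343; 3283 = 9·343 + 196; 343 = 1·196 + 147; 196 = 1·147 + 49; 147 = 3·49 + 0. gcd = 49; 909 mod 49 = 27. No.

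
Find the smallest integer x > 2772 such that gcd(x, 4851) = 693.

4851 = 693·7. Any x with gcd(x, 4851) = 693 is a multiple of 693, say 693s, with s coprime to 7.
Need s > 2772/693, so s ≥ 5. First s ≥ 5 with gcd(s, 7) = 1 is s = 5. Thus x = 693·5 = 3465.

3465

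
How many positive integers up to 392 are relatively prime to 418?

169

418 = 2·11·19. Inclusion–exclusion on these primes:
392 − ⌊392/2⌋ − ⌊392/11⌋ − ⌊392/19⌋ + ⌊392/22⌋ + ⌊392/38⌋ + ⌊392/209⌋ − ⌊392/418⌋ = 169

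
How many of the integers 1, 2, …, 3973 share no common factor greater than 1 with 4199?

4199 = 13·17·19. Inclusion–exclusion on these primes:
3973 − ⌊3973/13⌋ − ⌊3973/17⌋ − ⌊3973/19⌋ + ⌊3973/221⌋ + ⌊3973/247⌋ + ⌊3973/323⌋ − ⌊3973/4199⌋ = 3271

3271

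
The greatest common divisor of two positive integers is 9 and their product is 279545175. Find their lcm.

31060575

gcd·lcm = product, so lcm = 279545175/9 = 31060575.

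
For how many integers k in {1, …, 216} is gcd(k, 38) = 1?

Prime factors of 38: 2, 19. Count integers ≤ 216 divisible by none of them.
By inclusion–exclusion: 216 − ⌊216/2⌋ − ⌊216/19⌋ + ⌊216/38⌋ = 102.

102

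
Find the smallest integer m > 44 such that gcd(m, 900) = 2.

46

Multiples of 2 above 44: 2·23, 2·24, … . Need the cofactor coprime to 900/2 = 450.
Checking s = 23, 24, … the first with gcd(s, 450) = 1 is s = 23, giving 46.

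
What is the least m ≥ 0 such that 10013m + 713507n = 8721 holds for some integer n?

gcd(10013, 713507) = 323 (Euclid: 713507 = 71·10013 + 2584; 10013 = 3·2584 + 2261; 2584 = 1·2261 + 323; 2261 = 7·323 + 0), and 323 | 8721.
Extended Euclid: 10013·(-285) + 713507·(4) = 323. Scale by 27: m₀ = -7695.
General solution m = m₀ + 2209t; reducing mod 2209 gives m = 1141 (and n = -16).

1141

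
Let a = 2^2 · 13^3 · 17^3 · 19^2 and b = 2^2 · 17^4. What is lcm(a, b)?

max exponent per prime: 2^2 · 13^3 · 17^4 · 19^2 = 264967699828

264967699828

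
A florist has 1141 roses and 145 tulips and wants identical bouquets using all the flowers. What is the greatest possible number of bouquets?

Euclid: 1141 = 7·145 + 126; 145 = 1·126 + 19; 126 = 6·19 + 12; 19 = 1·12 + 7; 12 = 1·7 + 5; 7 = 1·5 + 2; 5 = 2·2 + 1; 2 = 2·1 + 0. Last nonzero remainder: 1.

1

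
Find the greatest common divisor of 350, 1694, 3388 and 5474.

14

350 = 2 · 5² · 7; 1694 = 2 · 7 · 11²; 3388 = 2² · 7 · 11²; 5474 = 2 · 7 · 17 · 23
gcd takes min exponent of each prime: 2 · 7 = 14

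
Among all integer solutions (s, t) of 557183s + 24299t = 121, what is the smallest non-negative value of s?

1420

Euclid: 557183 = 22·24299 + 22605; 24299 = 1·22605 + 1694; 22605 = 13·1694 + 583; 1694 = 2·583 + 528; 583 = 1·528 + 55; 528 = 9·55 + 33; 55 = 1·33 + 22; 33 = 1·22 + 11; 22 = 2·11 + 0 → gcd = 11; 121 = 11·11.
Back-substitution yields 557183·(-875) + 24299·(20064) = 11, so one solution is s = -875·11 = -9625, t = 20064·11 = 220704.
Solutions in s differ by 24299/11 = 2209; the one in [0, 2209) is -9625 mod 2209 = 1420.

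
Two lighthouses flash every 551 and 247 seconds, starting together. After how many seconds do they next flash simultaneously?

gcd first: 551 = 2·247 + 57; 247 = 4·57 + 19; 57 = 3·19 + 0 → gcd = 19
lcm = 551·247/gcd = 136097/19 = 7163

7163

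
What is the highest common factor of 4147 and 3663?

Euclid: 4147 = 1·3663 + 484; 3663 = 7·484 + 275; 484 = 1·275 + 209; 275 = 1·209 + 66; 209 = 3·66 + 11; 66 = 6·11 + 0. Last nonzero remainder: 11.

11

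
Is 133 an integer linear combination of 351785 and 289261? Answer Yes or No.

gcd(351785, 289261): 351785 = 1·289261 + 62524; 289261 = 4·62524 + 39165; 62524 = 1·39165 + 23359; 39165 = 1·23359 + 15806; 23359 = 1·15806 + 7553; 15806 = 2·7553 + 700; 7553 = 10·700 + 553; 700 = 1·553 + 147; 553 = 3·147 + 112; 147 = 1·112 + 35; 112 = 3·35 + 7; 35 = 5·7 + 0 → 7
7 divides 133, so a solution exists.

Yes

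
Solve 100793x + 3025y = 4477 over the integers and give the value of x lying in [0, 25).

gcd(100793, 3025) = 121 (Euclid: 100793 = 33·3025 + 968; 3025 = 3·968 + 121; 968 = 8·121 + 0), and 121 | 4477.
Extended Euclid: 100793·(-3) + 3025·(100) = 121. Scale by 37: x₀ = -111.
General solution x = x₀ + 25t; reducing mod 25 gives x = 14 (and y = -465).

14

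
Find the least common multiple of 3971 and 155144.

gcd first: 155144 = 39·3971 + 275; 3971 = 14·275 + 121; 275 = 2·121 + 33; 121 = 3·33 + 22; 33 = 1·22 + 11; 22 = 2·11 + 0 → gcd = 11
lcm = 3971·155144/gcd = 616076824/11 = 56006984

56006984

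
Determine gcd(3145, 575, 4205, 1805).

gcd(3145, 575): 3145 = 5·575 + 270; 575 = 2·270 + 35; 270 = 7·35 + 25; 35 = 1·25 + 10; 25 = 2·10 + 5; 10 = 2·5 + 0 → 5
gcd(5, 4205): 4205 = 841·5 + 0 → 5
gcd(5, 1805): 1805 = 361·5 + 0 → 5

5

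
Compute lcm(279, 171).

279 = 3² · 31; 171 = 3² · 19
max exponents: 3² · 19 · 31 = 5301

5301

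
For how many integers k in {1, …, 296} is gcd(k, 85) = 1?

223

85 = 5·17. Inclusion–exclusion on these primes:
296 − ⌊296/5⌋ − ⌊296/17⌋ + ⌊296/85⌋ = 223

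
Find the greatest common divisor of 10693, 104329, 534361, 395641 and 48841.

289

gcd(10693, 104329): 104329 = 9·10693 + 8092; 10693 = 1·8092 + 2601; 8092 = 3·2601 + 289; 2601 = 9·289 + 0 → 289
gcd(289, 534361): 534361 = 1849·289 + 0 → 289
gcd(289, 395641): 395641 = 1369·289 + 0 → 289
gcd(289, 48841): 48841 = 169·289 + 0 → 289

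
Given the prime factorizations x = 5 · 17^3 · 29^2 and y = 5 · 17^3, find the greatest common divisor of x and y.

24565

min exponent per shared prime: 5 · 17^3 = 24565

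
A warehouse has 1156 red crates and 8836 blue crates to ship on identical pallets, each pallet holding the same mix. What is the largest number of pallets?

4

Euclid: 8836 = 7·1156 + 744; 1156 = 1·744 + 412; 744 = 1·412 + 332; 412 = 1·332 + 80; 332 = 4·80 + 12; 80 = 6·12 + 8; 12 = 1·8 + 4; 8 = 2·4 + 0. Last nonzero remainder: 4.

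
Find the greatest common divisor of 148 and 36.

4

Euclid: 148 = 4·36 + 4; 36 = 9·4 + 0. Last nonzero remainder: 4.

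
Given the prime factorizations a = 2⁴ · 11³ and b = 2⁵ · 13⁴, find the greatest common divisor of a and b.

min exponent per shared prime: 2⁴ = 16

16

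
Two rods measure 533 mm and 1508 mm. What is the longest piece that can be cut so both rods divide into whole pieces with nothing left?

533 = 13 · 41
1508 = 2² · 13 · 29
Common: 13 = 13

13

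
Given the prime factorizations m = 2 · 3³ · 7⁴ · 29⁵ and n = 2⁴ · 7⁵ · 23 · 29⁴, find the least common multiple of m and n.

max exponent per prime: 2⁴ · 3³ · 7⁵ · 23 · 29⁵ = 3425246036030448

3425246036030448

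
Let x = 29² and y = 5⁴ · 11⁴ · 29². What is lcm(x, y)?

7695675625

max exponent per prime: 5⁴ · 11⁴ · 29² = 7695675625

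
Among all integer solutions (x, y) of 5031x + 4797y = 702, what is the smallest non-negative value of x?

Reduce mod 4797: 5031x ≡ 702 (mod 4797). With g = gcd(5031, 4797) = 117 dividing 702, divide through: 43x ≡ 6 (mod 41).
Since gcd(43, 41) = 1, x ≡ 6·(43)⁻¹ ≡ 3 (mod 41). Smallest non-negative: 3.

3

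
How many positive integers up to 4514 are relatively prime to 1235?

Prime factors of 1235: 5, 13, 19. Count integers ≤ 4514 divisible by none of them.
By inclusion–exclusion: 4514 − ⌊4514/5⌋ − ⌊4514/13⌋ − ⌊4514/19⌋ + ⌊4514/65⌋ + ⌊4514/95⌋ + ⌊4514/247⌋ − ⌊4514/1235⌋ = 3159.

3159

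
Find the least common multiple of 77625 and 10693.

gcd first: 77625 = 7·10693 + 2774; 10693 = 3·2774 + 2371; 2774 = 1·2371 + 403; 2371 = 5·403 + 356; 403 = 1·356 + 47; 356 = 7·47 + 27; 47 = 1·27 + 20; 27 = 1·20 + 7; 20 = 2·7 + 6; 7 = 1·6 + 1; 6 = 6·1 + 0 → gcd = 1
lcm = 77625·10693/gcd = 830044125/1 = 830044125

830044125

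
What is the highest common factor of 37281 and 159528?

867

Euclid: 159528 = 4·37281 + 10404; 37281 = 3·10404 + 6069; 10404 = 1·6069 + 4335; 6069 = 1·4335 + 1734; 4335 = 2·1734 + 867; 1734 = 2·867 + 0. Last nonzero remainder: 867.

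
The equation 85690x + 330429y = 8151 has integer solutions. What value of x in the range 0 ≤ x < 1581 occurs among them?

351

Reduce mod 330429: 85690x ≡ 8151 (mod 330429). With g = gcd(85690, 330429) = 209 dividing 8151, divide through: 410x ≡ 39 (mod 1581).
Since gcd(410, 1581) = 1, x ≡ 39·(410)⁻¹ ≡ 351 (mod 1581). Smallest non-negative: 351.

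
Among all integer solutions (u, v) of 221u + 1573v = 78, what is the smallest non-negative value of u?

Euclid: 1573 = 7·221 + 26; 221 = 8·26 + 13; 26 = 2·13 + 0 → gcd = 13; 78 = 13·6.
Back-substitution yields 221·(57) + 1573·(-8) = 13, so one solution is u = 57·6 = 342, v = -8·6 = -48.
Solutions in u differ by 1573/13 = 121; the one in [0, 121) is 342 mod 121 = 100.

100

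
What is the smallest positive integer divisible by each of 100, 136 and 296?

125800

lcm(100, 136) = 100·136/gcd = 13600/4 = 3400
lcm(3400, 296) = 3400·296/gcd = 1006400/8 = 125800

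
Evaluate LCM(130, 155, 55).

lcm(130, 155) = 130·155/gcd = 20150/5 = 4030
lcm(4030, 55) = 4030·55/gcd = 221650/5 = 44330

44330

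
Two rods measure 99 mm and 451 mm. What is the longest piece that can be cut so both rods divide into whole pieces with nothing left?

99 = 3² · 11
451 = 11 · 41
Common: 11 = 11

11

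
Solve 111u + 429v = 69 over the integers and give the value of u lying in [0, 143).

Euclid: 429 = 3·111 + 96; 111 = 1·96 + 15; 96 = 6·15 + 6; 15 = 2·6 + 3; 6 = 2·3 + 0 → gcd = 3; 69 = 3·23.
Back-substitution yields 111·(58) + 429·(-15) = 3, so one solution is u = 58·23 = 1334, v = -15·23 = -345.
Solutions in u differ by 429/3 = 143; the one in [0, 143) is 1334 mod 143 = 47.

47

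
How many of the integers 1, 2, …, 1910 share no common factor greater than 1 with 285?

966

285 = 3·5·19. Inclusion–exclusion on these primes:
1910 − ⌊1910/3⌋ − ⌊1910/5⌋ − ⌊1910/19⌋ + ⌊1910/15⌋ + ⌊1910/57⌋ + ⌊1910/95⌋ − ⌊1910/285⌋ = 966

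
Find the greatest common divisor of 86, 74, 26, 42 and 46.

gcd(86, 74): 86 = 1·74 + 12; 74 = 6·12 + 2; 12 = 6·2 + 0 → 2
gcd(2, 26): 26 = 13·2 + 0 → 2
gcd(2, 42): 42 = 21·2 + 0 → 2
gcd(2, 46): 46 = 23·2 + 0 → 2

2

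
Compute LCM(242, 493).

gcd first: 493 = 2·242 + 9; 242 = 26·9 + 8; 9 = 1·8 + 1; 8 = 8·1 + 0 → gcd = 1
lcm = 242·493/gcd = 119306/1 = 119306

119306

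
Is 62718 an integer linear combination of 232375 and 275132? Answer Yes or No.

No

gcd(232375, 275132): 275132 = 1·232375 + 42757; 232375 = 5·42757 + 18590; 42757 = 2·18590 + 5577; 18590 = 3·5577 + 1859; 5577 = 3·1859 + 0 → 1859
1859 does not divide 62718, so a solution does not exist.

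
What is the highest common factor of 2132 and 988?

Euclid: 2132 = 2·988 + 156; 988 = 6·156 + 52; 156 = 3·52 + 0. Last nonzero remainder: 52.

52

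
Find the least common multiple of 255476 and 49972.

245512436

gcd first: 255476 = 5·49972 + 5616; 49972 = 8·5616 + 5044; 5616 = 1·5044 + 572; 5044 = 8·572 + 468; 572 = 1·468 + 104; 468 = 4·104 + 52; 104 = 2·52 + 0 → gcd = 52
lcm = 255476·49972/gcd = 12766646672/52 = 245512436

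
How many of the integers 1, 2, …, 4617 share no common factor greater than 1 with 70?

70 = 2·5·7. Inclusion–exclusion on these primes:
4617 − ⌊4617/2⌋ − ⌊4617/5⌋ − ⌊4617/7⌋ + ⌊4617/10⌋ + ⌊4617/14⌋ + ⌊4617/35⌋ − ⌊4617/70⌋ = 1583

1583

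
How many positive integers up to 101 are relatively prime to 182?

182 = 2·7·13. Inclusion–exclusion on these primes:
101 − ⌊101/2⌋ − ⌊101/7⌋ − ⌊101/13⌋ + ⌊101/14⌋ + ⌊101/26⌋ + ⌊101/91⌋ − ⌊101/182⌋ = 41

41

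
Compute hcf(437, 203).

Euclid: 437 = 2·203 + 31; 203 = 6·31 + 17; 31 = 1·17 + 14; 17 = 1·14 + 3; 14 = 4·3 + 2; 3 = 1·2 + 1; 2 = 2·1 + 0. Last nonzero remainder: 1.

1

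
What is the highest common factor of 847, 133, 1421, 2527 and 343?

847 = 7 · 11²; 133 = 7 · 19; 1421 = 7² · 29; 2527 = 7 · 19²; 343 = 7³
gcd takes min exponent of each prime: 7 = 7

7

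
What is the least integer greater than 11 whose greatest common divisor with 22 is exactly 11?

Multiples of 11 above 11: 11·2, 11·3, … . Need the cofactor coprime to 22/11 = 2.
Checking s = 2, 3, … the first with gcd(s, 2) = 1 is s = 3, giving 33.

33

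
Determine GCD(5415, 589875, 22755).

gcd(5415, 589875): 589875 = 108·5415 + 5055; 5415 = 1·5055 + 360; 5055 = 14·360 + 15; 360 = 24·15 + 0 → 15
gcd(15, 22755): 22755 = 1517·15 + 0 → 15

15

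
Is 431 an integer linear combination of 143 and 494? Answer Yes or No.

By Bézout, 143u + 494v = 431 has integer solutions iff gcd(143, 494) | 431.
Euclid: 494 = 3·143 + 65; 143 = 2·65 + 13; 65 = 5·13 + 0. gcd = 13; 431 mod 13 = 2. No.

No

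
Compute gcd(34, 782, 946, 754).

gcd(34, 782): 782 = 23·34 + 0 → 34
gcd(34, 946): 946 = 27·34 + 28; 34 = 1·28 + 6; 28 = 4·6 + 4; 6 = 1·4 + 2; 4 = 2·2 + 0 → 2
gcd(2, 754): 754 = 377·2 + 0 → 2

2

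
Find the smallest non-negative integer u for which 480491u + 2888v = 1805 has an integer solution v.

gcd(480491, 2888) = 361 (Euclid: 480491 = 166·2888 + 1083; 2888 = 2·1083 + 722; 1083 = 1·722 + 361; 722 = 2·361 + 0), and 361 | 1805.
Extended Euclid: 480491·(3) + 2888·(-499) = 361. Scale by 5: u₀ = 15.
General solution u = u₀ + 8t; reducing mod 8 gives u = 7 (and v = -1164).

7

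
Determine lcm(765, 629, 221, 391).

lcm(765, 629) = 765·629/gcd = 481185/17 = 28305
lcm(28305, 221) = 28305·221/gcd = 6255405/17 = 367965
lcm(367965, 391) = 367965·391/gcd = 143874315/17 = 8463195

8463195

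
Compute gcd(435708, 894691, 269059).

931

gcd(435708, 894691): 894691 = 2·435708 + 23275; 435708 = 18·23275 + 16758; 23275 = 1·16758 + 6517; 16758 = 2·6517 + 3724; 6517 = 1·3724 + 2793; 3724 = 1·2793 + 931; 2793 = 3·931 + 0 → 931
gcd(931, 269059): 269059 = 289·931 + 0 → 931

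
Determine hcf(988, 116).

4

988 = 2² · 13 · 19
116 = 2² · 29
Common: 2² = 4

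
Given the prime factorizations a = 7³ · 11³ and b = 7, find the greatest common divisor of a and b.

7

min exponent per shared prime: 7 = 7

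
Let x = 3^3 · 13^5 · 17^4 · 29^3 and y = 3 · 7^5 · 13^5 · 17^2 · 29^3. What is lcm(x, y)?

max exponent per prime: 3^3 · 7^5 · 13^5 · 17^4 · 29^3 = 343210372781721130413

343210372781721130413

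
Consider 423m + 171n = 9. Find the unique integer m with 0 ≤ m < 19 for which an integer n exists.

gcd(423, 171) = 9 (Euclid: 423 = 2·171 + 81; 171 = 2·81 + 9; 81 = 9·9 + 0), and 9 | 9.
Extended Euclid: 423·(-2) + 171·(5) = 9. Scale by 1: m₀ = -2.
General solution m = m₀ + 19t; reducing mod 19 gives m = 17 (and n = -42).

17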